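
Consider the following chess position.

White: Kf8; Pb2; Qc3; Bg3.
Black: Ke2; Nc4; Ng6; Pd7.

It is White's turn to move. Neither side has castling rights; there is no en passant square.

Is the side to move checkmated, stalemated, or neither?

neither

White to move; white king on f8.
In check: yes, from the black knight on g6.
King squares — e7: attacked by Ng6; f7: available; g7: available; e8: available; g8: available.
Legal moves for White: Kg8, Ke8, Kg7, Kf7.
White is in check but has 4 legal moves → neither.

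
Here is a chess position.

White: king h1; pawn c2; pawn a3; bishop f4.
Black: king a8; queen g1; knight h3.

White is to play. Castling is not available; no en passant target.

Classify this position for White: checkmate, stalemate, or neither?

checkmate

White to move; white king on h1.
In check: yes, from the black queen on g1.
King squares — g1: attacked by Nh3; g2: attacked by Qg1; h2: attacked by Qg1.
Legal moves for White: none.
In check with no legal moves → checkmate.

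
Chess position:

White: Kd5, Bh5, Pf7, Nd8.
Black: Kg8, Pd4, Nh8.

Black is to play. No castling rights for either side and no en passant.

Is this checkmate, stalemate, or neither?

Black to move; black king on g8.
In check: yes, from the white pawn on f7.
Legal moves for Black: Kf8, Kh7, Kg7, Nxf7.
Black is in check but has 4 legal moves → neither.

neither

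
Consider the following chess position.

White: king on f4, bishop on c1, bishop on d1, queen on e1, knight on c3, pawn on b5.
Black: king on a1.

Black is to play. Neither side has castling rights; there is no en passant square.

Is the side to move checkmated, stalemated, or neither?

Black to move; black king on a1.
In check: no.
King squares — b1: attacked by Nc3; a2: attacked by Nc3; b2: attacked by Bc1.
Legal moves for Black: none.
Not in check and no legal moves → stalemate.

stalemate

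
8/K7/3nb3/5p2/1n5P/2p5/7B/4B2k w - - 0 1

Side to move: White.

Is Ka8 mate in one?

After Ka8: black king on h1; in check: no.
Black is not in check, so this cannot be checkmate.

no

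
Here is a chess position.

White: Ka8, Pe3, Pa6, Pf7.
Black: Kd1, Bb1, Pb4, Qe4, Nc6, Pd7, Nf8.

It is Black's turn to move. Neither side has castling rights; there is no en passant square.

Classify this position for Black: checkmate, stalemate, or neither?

Black to move; black king on d1.
In check: no.
Legal moves for Black include: Nh7, Ng6, Ne6, Nd8+, Nb8+, Ne7+, Na7+, Ne5+, Na5+, Nd4+, Qe8+, Qh7, Qe7, Qg6, Qe6, Qf5, Qe5, Qd5, ... (list truncated; more exist).
Black has legal moves and is not in check → neither.

neither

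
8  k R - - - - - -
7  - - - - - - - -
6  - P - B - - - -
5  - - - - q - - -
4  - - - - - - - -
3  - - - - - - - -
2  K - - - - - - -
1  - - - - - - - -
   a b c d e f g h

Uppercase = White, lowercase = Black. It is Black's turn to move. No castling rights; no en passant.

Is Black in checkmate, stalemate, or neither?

checkmate

Black to move; black king on a8.
In check: yes, from the white rook on b8.
King squares — a7: attacked by Pb6; b7: attacked by Rb8; b8: attacked by Bd6.
Legal moves for Black: none.
In check with no legal moves → checkmate.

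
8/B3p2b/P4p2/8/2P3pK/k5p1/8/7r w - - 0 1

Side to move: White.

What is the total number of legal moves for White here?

2

White to move; king on h4.
In check: yes, from the black rook on h1.
Legal moves: Kxg4, Kxg3.
Count: 2.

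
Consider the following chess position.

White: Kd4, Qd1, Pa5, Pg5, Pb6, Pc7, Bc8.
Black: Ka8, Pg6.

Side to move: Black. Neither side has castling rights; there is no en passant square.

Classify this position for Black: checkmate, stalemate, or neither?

stalemate

Black to move; black king on a8.
In check: no.
King squares — a7: attacked by Pb6; b7: attacked by Bc8; b8: attacked by Pc7.
Legal moves for Black: none.
Not in check and no legal moves → stalemate.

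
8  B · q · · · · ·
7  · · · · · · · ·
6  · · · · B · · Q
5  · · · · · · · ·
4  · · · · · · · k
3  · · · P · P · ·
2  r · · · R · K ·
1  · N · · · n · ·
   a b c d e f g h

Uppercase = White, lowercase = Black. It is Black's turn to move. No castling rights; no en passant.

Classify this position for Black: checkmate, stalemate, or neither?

Black to move; black king on h4.
In check: yes, from the white queen on h6.
King squares — g3: attacked by Kg2; h3: attacked by Kg2; g4: attacked by Pf3; g5: attacked by Qh6; h5: attacked by Qh6.
Legal moves for Black: none.
In check with no legal moves → checkmate.

checkmate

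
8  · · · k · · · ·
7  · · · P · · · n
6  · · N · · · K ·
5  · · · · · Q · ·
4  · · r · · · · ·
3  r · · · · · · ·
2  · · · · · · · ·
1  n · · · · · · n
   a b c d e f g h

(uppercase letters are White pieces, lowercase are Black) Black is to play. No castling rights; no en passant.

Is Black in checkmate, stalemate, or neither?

neither

Black to move; black king on d8.
In check: yes, from the white knight on c6.
Legal moves for Black: Kc7, Rxc6+.
Black is in check but has 2 legal moves → neither.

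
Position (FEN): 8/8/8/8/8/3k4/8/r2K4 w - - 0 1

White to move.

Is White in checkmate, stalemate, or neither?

checkmate

White to move; white king on d1.
In check: yes, from the black rook on a1.
King squares — c1: attacked by Ra1; e1: attacked by Ra1; c2: attacked by Kd3; d2: attacked by Kd3; e2: attacked by Kd3.
Legal moves for White: none.
In check with no legal moves → checkmate.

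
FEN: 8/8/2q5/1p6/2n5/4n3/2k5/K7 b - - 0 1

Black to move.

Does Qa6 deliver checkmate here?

After Qa6: white king on a1; in check: yes, from the black queen on a6.
King squares — b1: attacked by Kc2; a2: attacked by Qa6; b2: attacked by Kc2.
White has no legal moves → checkmate.

yes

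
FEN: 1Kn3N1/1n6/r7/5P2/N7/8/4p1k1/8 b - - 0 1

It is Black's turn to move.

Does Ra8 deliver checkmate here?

After Ra8: white king on b8; in check: yes, from the black rook on a8.
White has 3 legal replies: Kxa8, Kc7, Kxb7.
In check but a legal move exists → not checkmate.

no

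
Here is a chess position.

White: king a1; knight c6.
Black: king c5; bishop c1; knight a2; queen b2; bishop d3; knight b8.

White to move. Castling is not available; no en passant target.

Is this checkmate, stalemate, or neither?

checkmate

White to move; white king on a1.
In check: yes, from the black queen on b2.
King squares — b1: attacked by Qb2; a2: attacked by Qb2; b2: attacked by Bc1.
Legal moves for White: none.
In check with no legal moves → checkmate.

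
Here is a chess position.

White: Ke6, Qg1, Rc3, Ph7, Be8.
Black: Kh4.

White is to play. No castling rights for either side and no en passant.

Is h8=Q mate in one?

After h8=Q: black king on h4; in check: yes, from the white queen on h8.
King squares — g3: attacked by Qg1; h3: attacked by Rc3; g4: attacked by Qg1; g5: attacked by Qg1; h5: attacked by Be8.
Black has no legal moves → checkmate.

yes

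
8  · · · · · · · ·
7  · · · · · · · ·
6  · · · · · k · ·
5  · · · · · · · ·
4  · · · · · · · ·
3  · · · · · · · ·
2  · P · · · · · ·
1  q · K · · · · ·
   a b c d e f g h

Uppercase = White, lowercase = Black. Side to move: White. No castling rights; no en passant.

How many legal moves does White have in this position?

White to move; king on c1.
In check: yes, from the black queen on a1.
Legal moves: Kd2, Kc2.
Count: 2.

2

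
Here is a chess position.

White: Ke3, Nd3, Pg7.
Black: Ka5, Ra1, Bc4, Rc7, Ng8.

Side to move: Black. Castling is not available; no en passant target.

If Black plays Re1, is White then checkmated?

After Re1: white king on e3; in check: yes, from the black rook on e1.
White has 6 legal replies: Kf4, Kd4, Kf3, Kf2, Kd2, Nxe1.
In check but a legal move exists → not checkmate.

no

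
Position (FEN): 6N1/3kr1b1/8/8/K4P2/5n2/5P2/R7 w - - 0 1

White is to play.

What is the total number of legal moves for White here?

White to move; king on a4.
In check: no.
Legal moves: Nxe7, Nh6, Nf6+, Kb5, Ka5, Kb4, Kb3, Ka3, Ra3, Ra2, Rh1, Rg1, Rf1, Re1, Rd1+, Rc1, Rb1, f5.
Count: 18.

18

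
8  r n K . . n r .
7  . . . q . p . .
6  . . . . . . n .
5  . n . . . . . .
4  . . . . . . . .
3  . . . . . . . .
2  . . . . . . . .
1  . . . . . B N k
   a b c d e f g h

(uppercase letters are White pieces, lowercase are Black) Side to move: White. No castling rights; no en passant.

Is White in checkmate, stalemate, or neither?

White to move; white king on c8.
In check: yes, from the black queen on d7.
King squares — b7: attacked by Qd7; c7: attacked by Nb5; d7: attacked by Nb8; b8: attacked by Ra8; d8: attacked by Qd7.
Legal moves for White: none.
In check with no legal moves → checkmate.

checkmate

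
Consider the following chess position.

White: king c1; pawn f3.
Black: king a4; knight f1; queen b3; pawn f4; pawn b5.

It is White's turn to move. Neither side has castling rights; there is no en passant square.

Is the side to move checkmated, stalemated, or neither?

White to move; white king on c1.
In check: no.
King squares — b1: attacked by Qb3; d1: attacked by Qb3; b2: attacked by Qb3; c2: attacked by Qb3; d2: attacked by Nf1.
Legal moves for White: none.
Not in check and no legal moves → stalemate.

stalemate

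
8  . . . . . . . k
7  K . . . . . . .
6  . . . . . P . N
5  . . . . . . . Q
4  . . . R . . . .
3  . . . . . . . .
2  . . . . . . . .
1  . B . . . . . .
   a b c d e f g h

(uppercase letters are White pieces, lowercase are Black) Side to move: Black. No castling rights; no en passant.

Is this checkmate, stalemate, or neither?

stalemate

Black to move; black king on h8.
In check: no.
King squares — g7: attacked by Pf6; h7: attacked by Bb1; g8: attacked by Nh6.
Legal moves for Black: none.
Not in check and no legal moves → stalemate.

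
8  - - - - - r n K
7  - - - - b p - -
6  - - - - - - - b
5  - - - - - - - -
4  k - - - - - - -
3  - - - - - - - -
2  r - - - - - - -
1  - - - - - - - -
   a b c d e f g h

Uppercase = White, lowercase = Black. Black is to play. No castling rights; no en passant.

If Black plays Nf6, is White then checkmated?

yes

After Nf6: white king on h8; in check: yes, from the black rook on f8.
King squares — g7: attacked by Bh6; h7: attacked by Nf6; g8: attacked by Nf6.
White has no legal moves → checkmate.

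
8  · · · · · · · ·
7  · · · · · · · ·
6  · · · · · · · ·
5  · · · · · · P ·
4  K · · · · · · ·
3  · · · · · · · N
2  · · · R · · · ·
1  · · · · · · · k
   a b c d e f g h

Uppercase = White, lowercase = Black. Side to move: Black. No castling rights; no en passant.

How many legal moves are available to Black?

Black to move; king on h1.
In check: no.
Legal moves: none.
Count: 0.

0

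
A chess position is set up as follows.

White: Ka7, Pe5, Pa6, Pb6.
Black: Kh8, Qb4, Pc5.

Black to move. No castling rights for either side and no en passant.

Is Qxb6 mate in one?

After Qxb6: white king on a7; in check: yes, from the black queen on b6.
White has 2 legal replies: Ka8, Kxb6.
In check but a legal move exists → not checkmate.

no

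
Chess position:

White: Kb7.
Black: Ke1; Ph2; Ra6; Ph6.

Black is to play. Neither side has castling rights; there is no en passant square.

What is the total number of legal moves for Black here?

Black to move; king on e1.
In check: no.
Legal moves: Ra8, Ra7+, Rg6, Rf6, Re6, Rd6, Rc6, Rb6+, Ra5, Ra4, Ra3, Ra2, Ra1, Kf2, Ke2, Kd2, Kf1, Kd1, h5, h1=Q+, h1=R, h1=B+, h1=N.
Count: 23.

23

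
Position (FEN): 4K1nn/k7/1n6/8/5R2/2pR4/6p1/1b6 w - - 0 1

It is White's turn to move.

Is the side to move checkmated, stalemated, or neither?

neither

White to move; white king on e8.
In check: no.
Legal moves for White include: Kf8, Kd8, Rf8, Rf7+, Rf6, Rf5, Rh4, Rg4, Re4, Rfd4, Rc4, Rb4, Ra4+, Rff3, Rf2, Rf1, Rd8, Rd7+, ... (list truncated; more exist).
White has legal moves and is not in check → neither.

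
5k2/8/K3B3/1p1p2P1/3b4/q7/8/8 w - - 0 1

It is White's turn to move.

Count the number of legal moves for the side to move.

2

White to move; king on a6.
In check: yes, from the black queen on a3.
Legal moves: Kb7, Kxb5.
Count: 2.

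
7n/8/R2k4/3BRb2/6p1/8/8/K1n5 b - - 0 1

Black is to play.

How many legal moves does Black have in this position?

Black to move; king on d6.
In check: yes, from the white rook on a6.
Legal moves: Kd7, Kc7, Kxe5, Kc5.
Count: 4.

4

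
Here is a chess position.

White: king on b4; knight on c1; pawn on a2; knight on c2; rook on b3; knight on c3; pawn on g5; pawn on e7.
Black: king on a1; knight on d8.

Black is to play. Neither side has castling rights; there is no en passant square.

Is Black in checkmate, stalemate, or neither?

checkmate

Black to move; black king on a1.
In check: yes, from the white knight on c2.
King squares — b1: attacked by Rb3; a2: attacked by Nc1; b2: attacked by Rb3.
Legal moves for Black: none.
In check with no legal moves → checkmate.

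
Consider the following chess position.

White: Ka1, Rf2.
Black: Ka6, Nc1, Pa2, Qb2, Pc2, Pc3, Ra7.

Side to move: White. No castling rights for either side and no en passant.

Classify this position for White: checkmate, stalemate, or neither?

White to move; white king on a1.
In check: yes, from the black queen on b2.
King squares — b1: attacked by Pa2; a2: attacked by Nc1; b2: attacked by Pc3.
Legal moves for White: none.
In check with no legal moves → checkmate.

checkmate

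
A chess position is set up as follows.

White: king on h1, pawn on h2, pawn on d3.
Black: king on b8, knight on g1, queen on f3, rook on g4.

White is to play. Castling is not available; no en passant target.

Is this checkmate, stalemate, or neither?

White to move; white king on h1.
In check: yes, from the black queen on f3.
King squares — g1: attacked by Rg4; g2: attacked by Qf3; h2: own pawn.
Legal moves for White: none.
In check with no legal moves → checkmate.

checkmate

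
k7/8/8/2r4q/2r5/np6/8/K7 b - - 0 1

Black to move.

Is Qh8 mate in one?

yes

After Qh8: white king on a1; in check: yes, from the black queen on h8.
King squares — b1: attacked by Na3; a2: attacked by Pb3; b2: attacked by Qh8.
White has no legal moves → checkmate.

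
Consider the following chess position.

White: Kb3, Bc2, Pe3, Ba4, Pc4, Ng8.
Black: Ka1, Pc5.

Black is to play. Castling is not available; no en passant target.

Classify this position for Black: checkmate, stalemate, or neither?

stalemate

Black to move; black king on a1.
In check: no.
King squares — b1: attacked by Bc2; a2: attacked by Kb3; b2: attacked by Kb3.
Legal moves for Black: none.
Not in check and no legal moves → stalemate.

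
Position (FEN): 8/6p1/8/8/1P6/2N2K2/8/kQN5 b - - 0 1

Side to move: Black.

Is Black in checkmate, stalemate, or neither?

Black to move; black king on a1.
In check: yes, from the white queen on b1.
King squares — b1: attacked by Nc3; a2: attacked by Qb1; b2: attacked by Qb1.
Legal moves for Black: none.
In check with no legal moves → checkmate.

checkmate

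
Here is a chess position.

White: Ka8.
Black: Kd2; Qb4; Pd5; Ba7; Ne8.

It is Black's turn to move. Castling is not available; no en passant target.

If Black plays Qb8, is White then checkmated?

After Qb8: white king on a8; in check: yes, from the black queen on b8.
King squares — a7: attacked by Qb8; b7: attacked by Qb8; b8: attacked by Ba7.
White has no legal moves → checkmate.

yes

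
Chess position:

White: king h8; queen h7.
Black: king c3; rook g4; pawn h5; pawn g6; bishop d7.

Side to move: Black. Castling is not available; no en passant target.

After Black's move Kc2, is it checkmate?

After Kc2: white king on h8; in check: no.
White is not in check, so this cannot be checkmate.

no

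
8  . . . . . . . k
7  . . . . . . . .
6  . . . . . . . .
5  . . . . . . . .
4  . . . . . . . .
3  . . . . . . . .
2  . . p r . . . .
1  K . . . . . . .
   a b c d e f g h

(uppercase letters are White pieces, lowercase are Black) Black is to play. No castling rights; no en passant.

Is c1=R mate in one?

After c1=R: white king on a1; in check: yes, from the black rook on c1.
King squares — b1: attacked by Rc1; a2: attacked by Rd2; b2: attacked by Rd2.
White has no legal moves → checkmate.

yes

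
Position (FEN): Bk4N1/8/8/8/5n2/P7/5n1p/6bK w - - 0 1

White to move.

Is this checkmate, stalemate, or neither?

White to move; white king on h1.
In check: yes, from the black knight on f2.
King squares — g1: attacked by Ph2; g2: attacked by Nf4; h2: attacked by Bg1.
Legal moves for White: none.
In check with no legal moves → checkmate.

checkmate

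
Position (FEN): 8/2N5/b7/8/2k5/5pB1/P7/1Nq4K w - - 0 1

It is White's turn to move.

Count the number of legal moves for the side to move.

White to move; king on h1.
In check: yes, from the black queen on c1.
Legal moves: Kh2, Be1.
Count: 2.

2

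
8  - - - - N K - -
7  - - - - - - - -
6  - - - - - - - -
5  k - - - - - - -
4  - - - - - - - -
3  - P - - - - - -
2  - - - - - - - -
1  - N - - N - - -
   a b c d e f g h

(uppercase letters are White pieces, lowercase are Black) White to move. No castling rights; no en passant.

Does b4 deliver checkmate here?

After b4: black king on a5; in check: yes, from the white pawn on b4.
Black has 5 legal replies: Kb6, Ka6, Kb5, Kxb4, Ka4.
In check but a legal move exists → not checkmate.

no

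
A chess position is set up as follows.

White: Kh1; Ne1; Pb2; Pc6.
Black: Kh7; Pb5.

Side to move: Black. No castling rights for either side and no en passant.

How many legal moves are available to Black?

Black to move; king on h7.
In check: no.
Legal moves: Kh8, Kg8, Kg7, Kh6, Kg6, b4.
Count: 6.

6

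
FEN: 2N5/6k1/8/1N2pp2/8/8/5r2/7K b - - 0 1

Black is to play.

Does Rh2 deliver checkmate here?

no

After Rh2: white king on h1; in check: yes, from the black rook on h2.
White has 2 legal replies: Kxh2, Kg1.
In check but a legal move exists → not checkmate.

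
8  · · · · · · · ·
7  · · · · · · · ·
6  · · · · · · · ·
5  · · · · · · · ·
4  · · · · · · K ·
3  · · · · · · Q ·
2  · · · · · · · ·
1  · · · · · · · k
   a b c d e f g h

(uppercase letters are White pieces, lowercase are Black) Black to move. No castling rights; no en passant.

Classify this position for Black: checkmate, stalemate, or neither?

stalemate

Black to move; black king on h1.
In check: no.
King squares — g1: attacked by Qg3; g2: attacked by Qg3; h2: attacked by Qg3.
Legal moves for Black: none.
Not in check and no legal moves → stalemate.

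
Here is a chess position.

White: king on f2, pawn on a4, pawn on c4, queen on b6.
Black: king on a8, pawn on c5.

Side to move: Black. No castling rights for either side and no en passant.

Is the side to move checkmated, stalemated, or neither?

Black to move; black king on a8.
In check: no.
King squares — a7: attacked by Qb6; b7: attacked by Qb6; b8: attacked by Qb6.
Legal moves for Black: none.
Not in check and no legal moves → stalemate.

stalemate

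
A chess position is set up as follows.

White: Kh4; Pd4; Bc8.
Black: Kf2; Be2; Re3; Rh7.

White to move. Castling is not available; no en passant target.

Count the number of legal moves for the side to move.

1

White to move; king on h4.
In check: yes, from the black rook on h7.
Legal moves: Kg5.
Count: 1.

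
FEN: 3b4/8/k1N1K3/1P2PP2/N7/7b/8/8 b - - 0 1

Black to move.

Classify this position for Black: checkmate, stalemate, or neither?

Black to move; black king on a6.
In check: yes, from the white pawn on b5.
Legal moves for Black: Kb7, Kxb5.
Black is in check but has 2 legal moves → neither.

neither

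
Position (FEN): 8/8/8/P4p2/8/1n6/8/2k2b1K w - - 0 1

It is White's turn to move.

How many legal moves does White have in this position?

White to move; king on h1.
In check: no.
Legal moves: Kh2, Kg1, a6.
Count: 3.

3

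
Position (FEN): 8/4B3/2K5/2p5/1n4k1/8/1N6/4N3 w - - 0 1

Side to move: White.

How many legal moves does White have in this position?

7

White to move; king on c6.
In check: yes, from the black knight on b4.
Legal moves: Kd7, Kc7, Kb7, Kd6, Kb6, Kxc5, Kb5.
Count: 7.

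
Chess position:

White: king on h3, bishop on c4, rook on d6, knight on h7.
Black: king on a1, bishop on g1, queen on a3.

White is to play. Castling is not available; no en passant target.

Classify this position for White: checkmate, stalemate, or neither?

neither

White to move; white king on h3.
In check: yes, from the black queen on a3.
Legal moves for White: Kh4, Kg4, Kg2, Rd3, Bd3, Bb3.
White is in check but has 6 legal moves → neither.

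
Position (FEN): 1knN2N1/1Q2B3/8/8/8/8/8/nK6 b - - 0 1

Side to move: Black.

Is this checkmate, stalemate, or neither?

Black to move; black king on b8.
In check: yes, from the white queen on b7.
King squares — a7: attacked by Qb7; b7: attacked by Nd8; c7: attacked by Qb7; a8: attacked by Qb7; c8: own knight.
Legal moves for Black: none.
In check with no legal moves → checkmate.

checkmate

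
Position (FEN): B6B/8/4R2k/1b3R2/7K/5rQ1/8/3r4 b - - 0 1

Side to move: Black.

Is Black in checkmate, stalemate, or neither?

Black to move; black king on h6.
In check: yes, from the white rook on e6.
Legal moves for Black: Kh7.
Black is in check but has 1 legal move → neither.

neither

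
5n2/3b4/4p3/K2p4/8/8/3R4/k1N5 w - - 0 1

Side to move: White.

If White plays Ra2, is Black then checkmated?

After Ra2: black king on a1; in check: yes, from the white rook on a2.
Black has 1 legal reply: Kb1.
In check but a legal move exists → not checkmate.

no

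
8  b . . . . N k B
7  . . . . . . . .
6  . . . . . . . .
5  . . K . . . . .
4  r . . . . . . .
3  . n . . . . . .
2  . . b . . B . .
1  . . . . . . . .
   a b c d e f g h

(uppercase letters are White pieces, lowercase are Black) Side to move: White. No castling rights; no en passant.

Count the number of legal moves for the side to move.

3

White to move; king on c5.
In check: yes, from the black knight on b3.
Legal moves: Kd6, Kb6, Kb5.
Count: 3.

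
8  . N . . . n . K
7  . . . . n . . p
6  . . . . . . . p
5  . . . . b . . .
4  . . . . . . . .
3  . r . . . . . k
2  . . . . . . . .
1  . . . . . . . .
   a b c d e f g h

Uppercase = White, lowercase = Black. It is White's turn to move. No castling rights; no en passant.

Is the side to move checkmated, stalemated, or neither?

checkmate

White to move; white king on h8.
In check: yes, from the black bishop on e5.
King squares — g7: attacked by Be5; h7: attacked by Nf8; g8: attacked by Ne7.
Legal moves for White: none.
In check with no legal moves → checkmate.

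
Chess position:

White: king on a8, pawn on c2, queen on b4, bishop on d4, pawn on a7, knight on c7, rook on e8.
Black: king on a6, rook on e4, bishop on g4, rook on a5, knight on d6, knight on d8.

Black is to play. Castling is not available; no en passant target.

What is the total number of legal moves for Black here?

Black to move; king on a6.
In check: yes, from the white knight on c7.
Legal moves: none.
Count: 0.

0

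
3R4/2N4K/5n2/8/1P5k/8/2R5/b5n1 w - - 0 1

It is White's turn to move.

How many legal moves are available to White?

4

White to move; king on h7.
In check: yes, from the black knight on f6.
Legal moves: Kh8, Kg7, Kh6, Kg6.
Count: 4.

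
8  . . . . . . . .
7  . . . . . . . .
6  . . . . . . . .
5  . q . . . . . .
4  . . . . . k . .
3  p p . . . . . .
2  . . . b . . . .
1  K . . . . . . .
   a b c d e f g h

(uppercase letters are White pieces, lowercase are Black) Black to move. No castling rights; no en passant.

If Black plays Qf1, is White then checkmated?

yes

After Qf1: white king on a1; in check: yes, from the black queen on f1.
King squares — b1: attacked by Qf1; a2: attacked by Pb3; b2: attacked by Pa3.
White has no legal moves → checkmate.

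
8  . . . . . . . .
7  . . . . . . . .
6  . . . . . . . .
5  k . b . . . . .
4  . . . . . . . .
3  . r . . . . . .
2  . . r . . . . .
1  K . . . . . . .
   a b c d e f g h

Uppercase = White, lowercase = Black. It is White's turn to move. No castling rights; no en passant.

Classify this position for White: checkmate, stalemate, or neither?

White to move; white king on a1.
In check: no.
King squares — b1: attacked by Rb3; a2: attacked by Rc2; b2: attacked by Rc2.
Legal moves for White: none.
Not in check and no legal moves → stalemate.

stalemate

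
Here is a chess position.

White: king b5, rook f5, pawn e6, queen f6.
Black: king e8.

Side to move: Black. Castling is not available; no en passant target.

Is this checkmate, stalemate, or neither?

Black to move; black king on e8.
In check: no.
King squares — d7: attacked by Pe6; e7: attacked by Qf6; f7: attacked by Pe6; d8: attacked by Qf6; f8: attacked by Qf6.
Legal moves for Black: none.
Not in check and no legal moves → stalemate.

stalemate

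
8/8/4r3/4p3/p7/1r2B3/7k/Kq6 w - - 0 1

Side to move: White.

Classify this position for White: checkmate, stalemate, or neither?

White to move; white king on a1.
In check: yes, from the black queen on b1.
King squares — b1: attacked by Rb3; a2: attacked by Qb1; b2: attacked by Qb1.
Legal moves for White: none.
In check with no legal moves → checkmate.

checkmate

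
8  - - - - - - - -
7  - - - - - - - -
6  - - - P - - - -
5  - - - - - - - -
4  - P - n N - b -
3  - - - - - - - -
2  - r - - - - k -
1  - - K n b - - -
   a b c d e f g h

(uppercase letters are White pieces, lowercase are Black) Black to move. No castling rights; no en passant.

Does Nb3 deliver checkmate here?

After Nb3: white king on c1; in check: yes, from the black knight on b3.
King squares — b1: attacked by Rb2; d1: attacked by Bg4; b2: attacked by Nd1; c2: attacked by Rb2; d2: attacked by Be1.
White has no legal moves → checkmate.

yes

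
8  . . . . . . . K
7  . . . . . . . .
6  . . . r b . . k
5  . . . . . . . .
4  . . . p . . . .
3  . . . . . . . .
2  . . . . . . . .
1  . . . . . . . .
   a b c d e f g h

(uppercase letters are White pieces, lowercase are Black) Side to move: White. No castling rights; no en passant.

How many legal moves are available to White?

0

White to move; king on h8.
In check: no.
Legal moves: none.
Count: 0.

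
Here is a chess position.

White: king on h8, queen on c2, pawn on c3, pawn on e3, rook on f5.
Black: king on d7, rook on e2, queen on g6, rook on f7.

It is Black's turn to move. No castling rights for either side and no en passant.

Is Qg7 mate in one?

yes

After Qg7: white king on h8; in check: yes, from the black queen on g7.
King squares — g7: attacked by Rf7; h7: attacked by Qg7; g8: attacked by Qg7.
White has no legal moves → checkmate.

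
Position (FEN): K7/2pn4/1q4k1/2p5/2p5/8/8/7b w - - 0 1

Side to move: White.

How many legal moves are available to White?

0

White to move; king on a8.
In check: yes, from the black bishop on h1.
Legal moves: none.
Count: 0.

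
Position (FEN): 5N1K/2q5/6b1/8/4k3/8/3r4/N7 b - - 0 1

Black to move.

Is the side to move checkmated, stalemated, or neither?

Black to move; black king on e4.
In check: no.
Legal moves for Black include: Qd8, Qc8, Qb8, Qh7+, Qg7+, Qf7, Qe7, Qd7, Qb7, Qa7, Qd6, Qc6, Qb6, Qe5+, Qc5, Qa5, Qf4, Qc4, ... (list truncated; more exist).
Black has legal moves and is not in check → neither.

neither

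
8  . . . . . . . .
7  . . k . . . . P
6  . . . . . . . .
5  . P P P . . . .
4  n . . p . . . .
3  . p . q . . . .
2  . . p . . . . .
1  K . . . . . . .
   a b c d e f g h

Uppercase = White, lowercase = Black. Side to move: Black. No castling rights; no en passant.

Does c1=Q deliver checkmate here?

After c1=Q: white king on a1; in check: yes, from the black queen on c1.
King squares — b1: attacked by Qc1; a2: attacked by Pb3; b2: attacked by Qc1.
White has no legal moves → checkmate.

yes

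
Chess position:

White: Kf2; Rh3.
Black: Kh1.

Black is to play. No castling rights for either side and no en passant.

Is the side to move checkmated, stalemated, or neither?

Black to move; black king on h1.
In check: yes, from the white rook on h3.
King squares — g1: attacked by Kf2; g2: attacked by Kf2; h2: attacked by Rh3.
Legal moves for Black: none.
In check with no legal moves → checkmate.

checkmate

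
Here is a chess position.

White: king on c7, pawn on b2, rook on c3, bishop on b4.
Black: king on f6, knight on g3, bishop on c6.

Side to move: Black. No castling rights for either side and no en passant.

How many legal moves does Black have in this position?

24

Black to move; king on f6.
In check: no.
Legal moves: Kg7, Kf7, Kg6, Ke6, Kg5, Kf5, Ke5, Be8, Ba8, Bd7, Bb7, Bd5, Bb5, Be4, Ba4, Bf3, Bg2, Bh1, Nh5, Nf5, Ne4, Ne2, Nh1, Nf1.
Count: 24.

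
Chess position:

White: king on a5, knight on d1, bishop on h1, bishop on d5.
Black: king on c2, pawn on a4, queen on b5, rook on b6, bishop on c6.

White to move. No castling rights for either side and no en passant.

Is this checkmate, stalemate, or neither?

checkmate

White to move; white king on a5.
In check: yes, from the black queen on b5.
King squares — a4: attacked by Qb5; b4: attacked by Qb5; b5: attacked by Rb6; a6: attacked by Qb5; b6: attacked by Qb5.
Legal moves for White: none.
In check with no legal moves → checkmate.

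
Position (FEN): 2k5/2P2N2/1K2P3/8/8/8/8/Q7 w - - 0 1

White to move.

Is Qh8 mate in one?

After Qh8: black king on c8; in check: yes, from the white queen on h8.
King squares — b7: attacked by Kb6; c7: attacked by Kb6; d7: attacked by Pe6; b8: attacked by Pc7; d8: attacked by Pc7.
Black has no legal moves → checkmate.

yes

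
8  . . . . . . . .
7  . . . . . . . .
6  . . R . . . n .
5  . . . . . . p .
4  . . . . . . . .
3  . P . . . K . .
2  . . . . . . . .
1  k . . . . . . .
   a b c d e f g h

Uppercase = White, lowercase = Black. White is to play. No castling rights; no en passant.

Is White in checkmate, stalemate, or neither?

neither

White to move; white king on f3.
In check: no.
Legal moves for White include: Rc8, Rc7, Rxg6, Rf6, Re6, Rd6, Rb6, Ra6+, Rc5, Rc4, Rc3, Rc2, Rc1+, Kg4, Ke4, Kg3, Ke3, Kg2, ... (list truncated; more exist).
White has legal moves and is not in check → neither.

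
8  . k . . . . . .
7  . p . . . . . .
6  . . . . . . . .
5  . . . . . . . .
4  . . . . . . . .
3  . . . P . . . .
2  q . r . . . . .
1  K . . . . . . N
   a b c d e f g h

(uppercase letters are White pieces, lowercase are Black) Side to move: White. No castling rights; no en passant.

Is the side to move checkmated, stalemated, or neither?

checkmate

White to move; white king on a1.
In check: yes, from the black queen on a2.
King squares — b1: attacked by Qa2; a2: attacked by Rc2; b2: attacked by Qa2.
Legal moves for White: none.
In check with no legal moves → checkmate.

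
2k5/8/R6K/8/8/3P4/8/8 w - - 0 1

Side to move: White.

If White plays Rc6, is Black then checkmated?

no

After Rc6: black king on c8; in check: yes, from the white rook on c6.
Black has 4 legal replies: Kd8, Kb8, Kd7, Kb7.
In check but a legal move exists → not checkmate.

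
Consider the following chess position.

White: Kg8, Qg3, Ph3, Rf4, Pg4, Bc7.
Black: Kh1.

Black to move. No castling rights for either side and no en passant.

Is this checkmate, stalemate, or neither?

Black to move; black king on h1.
In check: no.
King squares — g1: attacked by Qg3; g2: attacked by Qg3; h2: attacked by Qg3.
Legal moves for Black: none.
Not in check and no legal moves → stalemate.

stalemate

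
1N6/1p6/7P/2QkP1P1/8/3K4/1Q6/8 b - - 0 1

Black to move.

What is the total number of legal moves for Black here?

Black to move; king on d5.
In check: yes, from the white queen on c5.
Legal moves: Ke6, Kxc5.
Count: 2.

2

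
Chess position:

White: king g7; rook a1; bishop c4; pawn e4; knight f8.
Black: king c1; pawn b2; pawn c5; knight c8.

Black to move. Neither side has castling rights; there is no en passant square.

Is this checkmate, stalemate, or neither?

neither

Black to move; black king on c1.
In check: yes, from the white rook on a1.
Legal moves for Black: Kd2, Kc2, bxa1=Q+, bxa1=R, bxa1=B+, bxa1=N, b1=Q, b1=R, b1=B, b1=N.
Black is in check but has 10 legal moves → neither.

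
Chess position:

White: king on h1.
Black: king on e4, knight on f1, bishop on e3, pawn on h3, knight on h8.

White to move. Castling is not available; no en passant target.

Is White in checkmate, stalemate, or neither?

White to move; white king on h1.
In check: no.
King squares — g1: attacked by Be3; g2: attacked by Ph3; h2: attacked by Nf1.
Legal moves for White: none.
Not in check and no legal moves → stalemate.

stalemate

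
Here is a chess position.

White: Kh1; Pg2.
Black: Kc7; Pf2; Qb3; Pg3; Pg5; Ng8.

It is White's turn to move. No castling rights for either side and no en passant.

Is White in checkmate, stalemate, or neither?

stalemate

White to move; white king on h1.
In check: no.
King squares — g1: attacked by Pf2; g2: own pawn; h2: attacked by Pg3.
Legal moves for White: none.
Not in check and no legal moves → stalemate.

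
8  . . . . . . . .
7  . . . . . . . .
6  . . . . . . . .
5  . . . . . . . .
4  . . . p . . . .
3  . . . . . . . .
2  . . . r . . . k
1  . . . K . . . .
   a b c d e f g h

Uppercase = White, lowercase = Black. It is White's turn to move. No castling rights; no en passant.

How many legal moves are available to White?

3

White to move; king on d1.
In check: yes, from the black rook on d2.
Legal moves: Kxd2, Ke1, Kc1.
Count: 3.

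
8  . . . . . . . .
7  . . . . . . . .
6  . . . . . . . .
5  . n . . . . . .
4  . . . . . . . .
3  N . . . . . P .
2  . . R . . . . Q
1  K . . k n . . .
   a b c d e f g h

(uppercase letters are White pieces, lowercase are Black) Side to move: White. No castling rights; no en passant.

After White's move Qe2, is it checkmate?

yes

After Qe2: black king on d1; in check: yes, from the white queen on e2.
King squares — c1: attacked by Rc2; e1: own knight; c2: attacked by Qe2; d2: attacked by Rc2; e2: attacked by Rc2.
Black has no legal moves → checkmate.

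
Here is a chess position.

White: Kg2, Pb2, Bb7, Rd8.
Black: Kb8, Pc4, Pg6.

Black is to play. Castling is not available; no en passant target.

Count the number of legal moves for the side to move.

3

Black to move; king on b8.
In check: yes, from the white rook on d8.
Legal moves: Kc7, Kxb7, Ka7.
Count: 3.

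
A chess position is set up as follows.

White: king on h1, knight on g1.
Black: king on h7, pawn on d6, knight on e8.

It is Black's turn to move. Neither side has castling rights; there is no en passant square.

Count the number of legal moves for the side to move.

Black to move; king on h7.
In check: no.
Legal moves: Ng7, Nc7, Nf6, Kh8, Kg8, Kg7, Kh6, Kg6, d5.
Count: 9.

9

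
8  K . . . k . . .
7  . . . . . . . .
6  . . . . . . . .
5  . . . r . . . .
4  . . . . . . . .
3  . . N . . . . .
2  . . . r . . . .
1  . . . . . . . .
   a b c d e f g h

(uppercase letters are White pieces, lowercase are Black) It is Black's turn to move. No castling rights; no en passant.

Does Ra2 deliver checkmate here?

After Ra2: white king on a8; in check: yes, from the black rook on a2.
White has 4 legal replies: Kb8, Kb7, Na4, Nxa2.
In check but a legal move exists → not checkmate.

no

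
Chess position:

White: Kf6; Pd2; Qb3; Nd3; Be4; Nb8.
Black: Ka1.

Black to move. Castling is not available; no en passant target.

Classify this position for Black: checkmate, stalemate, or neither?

stalemate

Black to move; black king on a1.
In check: no.
King squares — b1: attacked by Qb3; a2: attacked by Qb3; b2: attacked by Qb3.
Legal moves for Black: none.
Not in check and no legal moves → stalemate.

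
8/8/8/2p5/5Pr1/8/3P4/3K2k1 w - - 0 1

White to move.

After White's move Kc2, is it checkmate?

After Kc2: black king on g1; in check: no.
Black is not in check, so this cannot be checkmate.

no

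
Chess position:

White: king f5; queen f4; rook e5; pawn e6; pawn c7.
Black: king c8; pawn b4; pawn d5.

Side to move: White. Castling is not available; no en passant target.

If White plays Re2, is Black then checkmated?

After Re2: black king on c8; in check: no.
Black is not in check, so this cannot be checkmate.

no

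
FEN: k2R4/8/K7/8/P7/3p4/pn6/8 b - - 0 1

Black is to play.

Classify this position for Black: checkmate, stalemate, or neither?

checkmate

Black to move; black king on a8.
In check: yes, from the white rook on d8.
King squares — a7: attacked by Ka6; b7: attacked by Ka6; b8: attacked by Rd8.
Legal moves for Black: none.
In check with no legal moves → checkmate.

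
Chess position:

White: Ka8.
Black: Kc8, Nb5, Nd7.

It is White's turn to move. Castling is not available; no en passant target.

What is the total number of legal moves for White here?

White to move; king on a8.
In check: no.
Legal moves: none.
Count: 0.

0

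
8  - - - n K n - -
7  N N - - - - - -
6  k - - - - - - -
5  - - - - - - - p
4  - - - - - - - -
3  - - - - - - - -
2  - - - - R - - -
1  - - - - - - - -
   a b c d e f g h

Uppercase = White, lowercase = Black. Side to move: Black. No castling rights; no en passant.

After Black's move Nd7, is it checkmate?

no

After Nd7: white king on e8; in check: no.
White is not in check, so this cannot be checkmate.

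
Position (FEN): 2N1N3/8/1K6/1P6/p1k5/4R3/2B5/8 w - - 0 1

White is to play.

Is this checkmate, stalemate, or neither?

neither

White to move; white king on b6.
In check: no.
Legal moves for White include: Ng7, Nc7, Nf6, Ned6+, Ne7, Na7, Ncd6+, Kc7, Kb7, Ka7, Kc6, Ka6, Ka5, Re7, Re6, Re5, Re4+, Rh3, ... (list truncated; more exist).
White has legal moves and is not in check → neither.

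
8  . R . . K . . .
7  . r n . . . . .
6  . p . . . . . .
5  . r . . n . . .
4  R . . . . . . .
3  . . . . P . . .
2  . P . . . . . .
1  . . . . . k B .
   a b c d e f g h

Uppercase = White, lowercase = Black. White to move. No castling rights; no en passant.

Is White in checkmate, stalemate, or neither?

White to move; white king on e8.
In check: yes, from the black knight on c7.
Legal moves for White: Kf8, Kd8, Ke7.
White is in check but has 3 legal moves → neither.

neither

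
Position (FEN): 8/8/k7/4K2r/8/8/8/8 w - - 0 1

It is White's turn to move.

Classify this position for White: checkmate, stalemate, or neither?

White to move; white king on e5.
In check: yes, from the black rook on h5.
King squares — d4: available; e4: available; f4: available; d5: attacked by Rh5; f5: attacked by Rh5; d6: available; e6: available; f6: available.
Legal moves for White: Kf6, Ke6, Kd6, Kf4, Ke4, Kd4.
White is in check but has 6 legal moves → neither.

neither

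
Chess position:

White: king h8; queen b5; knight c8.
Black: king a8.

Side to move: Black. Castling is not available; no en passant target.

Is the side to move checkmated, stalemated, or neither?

stalemate

Black to move; black king on a8.
In check: no.
King squares — a7: attacked by Nc8; b7: attacked by Qb5; b8: attacked by Qb5.
Legal moves for Black: none.
Not in check and no legal moves → stalemate.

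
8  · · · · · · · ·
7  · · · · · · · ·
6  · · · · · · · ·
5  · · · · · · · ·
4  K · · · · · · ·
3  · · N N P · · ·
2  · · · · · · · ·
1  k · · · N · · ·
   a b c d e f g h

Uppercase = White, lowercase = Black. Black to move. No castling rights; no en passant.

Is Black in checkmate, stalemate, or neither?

stalemate

Black to move; black king on a1.
In check: no.
King squares — b1: attacked by Nc3; a2: attacked by Nc3; b2: attacked by Nd3.
Legal moves for Black: none.
Not in check and no legal moves → stalemate.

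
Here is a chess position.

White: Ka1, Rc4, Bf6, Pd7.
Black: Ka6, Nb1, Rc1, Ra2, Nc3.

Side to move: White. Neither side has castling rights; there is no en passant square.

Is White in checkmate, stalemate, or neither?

White to move; white king on a1.
In check: yes, from the black rook on a2.
King squares — b1: attacked by Rc1; a2: attacked by Nc3; b2: attacked by Ra2.
Legal moves for White: none.
In check with no legal moves → checkmate.

checkmate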